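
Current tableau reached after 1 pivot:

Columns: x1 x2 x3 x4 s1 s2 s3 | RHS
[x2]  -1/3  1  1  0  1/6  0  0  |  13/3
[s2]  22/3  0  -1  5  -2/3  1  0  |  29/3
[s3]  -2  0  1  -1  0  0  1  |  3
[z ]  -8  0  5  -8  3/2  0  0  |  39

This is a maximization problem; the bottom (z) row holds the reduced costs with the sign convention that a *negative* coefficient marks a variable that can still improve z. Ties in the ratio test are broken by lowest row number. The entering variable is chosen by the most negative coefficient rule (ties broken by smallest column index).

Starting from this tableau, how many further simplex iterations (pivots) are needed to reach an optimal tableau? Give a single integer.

2

pivot: x1 in, s2 out → z = 545/11
pivot: x4 in, x1 out → z = 817/15
No improving column remains; optimal.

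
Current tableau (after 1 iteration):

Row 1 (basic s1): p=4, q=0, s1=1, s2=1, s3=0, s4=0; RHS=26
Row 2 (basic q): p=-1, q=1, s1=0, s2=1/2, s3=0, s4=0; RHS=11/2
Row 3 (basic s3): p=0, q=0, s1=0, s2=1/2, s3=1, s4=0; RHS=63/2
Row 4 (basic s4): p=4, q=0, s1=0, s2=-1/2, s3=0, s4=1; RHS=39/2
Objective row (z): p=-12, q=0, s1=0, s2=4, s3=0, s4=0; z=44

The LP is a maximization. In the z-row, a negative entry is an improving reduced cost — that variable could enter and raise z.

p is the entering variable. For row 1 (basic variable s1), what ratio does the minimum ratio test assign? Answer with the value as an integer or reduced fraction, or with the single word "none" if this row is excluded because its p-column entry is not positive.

13/2

Ratio = RHS / (p entry) = 26 / 4 = 13/2.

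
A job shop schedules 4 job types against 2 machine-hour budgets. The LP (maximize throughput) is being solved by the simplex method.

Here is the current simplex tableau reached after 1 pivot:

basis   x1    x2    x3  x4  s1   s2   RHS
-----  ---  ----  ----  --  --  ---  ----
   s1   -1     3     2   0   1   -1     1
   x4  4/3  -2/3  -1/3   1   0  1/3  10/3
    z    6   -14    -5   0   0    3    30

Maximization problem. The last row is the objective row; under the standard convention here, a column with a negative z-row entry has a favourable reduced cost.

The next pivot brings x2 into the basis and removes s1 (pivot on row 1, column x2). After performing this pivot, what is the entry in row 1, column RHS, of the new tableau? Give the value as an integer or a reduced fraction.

1/3

Pivot element is row 1, column x2: 3.
Normalize row 1: new (row 1, RHS) = 1/3 = 1/3.
Row 1 is the pivot row, so the entry is 1/3.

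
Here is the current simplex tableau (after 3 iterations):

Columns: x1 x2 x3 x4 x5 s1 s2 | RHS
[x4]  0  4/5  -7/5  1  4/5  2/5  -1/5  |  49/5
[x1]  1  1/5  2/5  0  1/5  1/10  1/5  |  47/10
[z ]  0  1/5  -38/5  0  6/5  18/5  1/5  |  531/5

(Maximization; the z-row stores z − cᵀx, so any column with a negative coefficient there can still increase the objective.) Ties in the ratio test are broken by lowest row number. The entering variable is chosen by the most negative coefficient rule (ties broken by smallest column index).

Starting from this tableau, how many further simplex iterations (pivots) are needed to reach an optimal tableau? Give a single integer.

pivot: x3 in, x1 out → z = 391/2
No improving column remains; optimal.

1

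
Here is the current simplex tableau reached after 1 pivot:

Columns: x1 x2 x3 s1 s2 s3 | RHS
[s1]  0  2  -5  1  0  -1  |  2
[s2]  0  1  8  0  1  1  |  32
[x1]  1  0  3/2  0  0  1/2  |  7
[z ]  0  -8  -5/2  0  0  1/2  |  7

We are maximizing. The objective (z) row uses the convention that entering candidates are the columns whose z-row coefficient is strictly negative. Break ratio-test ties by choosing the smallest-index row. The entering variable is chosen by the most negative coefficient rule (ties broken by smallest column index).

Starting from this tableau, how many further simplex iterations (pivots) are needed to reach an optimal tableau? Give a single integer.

3

pivot: x2 in, s1 out → z = 15
pivot: x3 in, s2 out → z = 570/7
pivot: s3 in, x1 out → z = 84
No improving column remains; optimal.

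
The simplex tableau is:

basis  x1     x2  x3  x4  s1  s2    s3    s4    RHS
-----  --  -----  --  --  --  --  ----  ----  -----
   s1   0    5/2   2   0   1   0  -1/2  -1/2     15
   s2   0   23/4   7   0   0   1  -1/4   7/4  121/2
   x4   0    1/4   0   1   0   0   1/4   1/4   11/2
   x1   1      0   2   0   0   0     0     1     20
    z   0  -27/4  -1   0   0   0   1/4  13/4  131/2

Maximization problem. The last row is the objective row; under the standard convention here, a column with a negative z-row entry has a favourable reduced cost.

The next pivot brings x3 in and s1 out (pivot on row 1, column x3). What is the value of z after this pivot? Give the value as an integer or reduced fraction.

73

Minimum ratio for x3: 15/2 = 15/2.
z changes by −(z-row coeff of x3)·ratio = −(-1)·(15/2) = 15/2.
New z = 131/2 + (15/2) = 73.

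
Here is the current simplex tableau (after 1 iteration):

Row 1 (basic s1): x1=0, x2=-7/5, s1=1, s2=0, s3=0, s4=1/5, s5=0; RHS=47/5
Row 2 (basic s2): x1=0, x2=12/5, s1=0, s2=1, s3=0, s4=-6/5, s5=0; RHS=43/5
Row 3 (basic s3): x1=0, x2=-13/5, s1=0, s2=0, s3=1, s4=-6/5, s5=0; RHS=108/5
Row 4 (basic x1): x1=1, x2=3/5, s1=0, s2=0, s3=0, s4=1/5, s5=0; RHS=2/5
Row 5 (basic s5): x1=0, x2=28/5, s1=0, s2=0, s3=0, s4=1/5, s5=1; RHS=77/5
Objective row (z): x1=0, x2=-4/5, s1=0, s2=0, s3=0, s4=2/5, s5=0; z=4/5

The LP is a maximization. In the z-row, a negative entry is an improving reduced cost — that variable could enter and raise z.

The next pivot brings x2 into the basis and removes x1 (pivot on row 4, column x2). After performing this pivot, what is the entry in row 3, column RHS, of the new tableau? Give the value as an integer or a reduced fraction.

70/3

Pivot element is row 4, column x2: 3/5.
Normalize row 4: new (row 4, RHS) = (2/5)/(3/5) = 2/3.
row 3 ← row 3 − (-13/5)·(new row 4): 108/5 − (-13/5)·(2/3) = 70/3.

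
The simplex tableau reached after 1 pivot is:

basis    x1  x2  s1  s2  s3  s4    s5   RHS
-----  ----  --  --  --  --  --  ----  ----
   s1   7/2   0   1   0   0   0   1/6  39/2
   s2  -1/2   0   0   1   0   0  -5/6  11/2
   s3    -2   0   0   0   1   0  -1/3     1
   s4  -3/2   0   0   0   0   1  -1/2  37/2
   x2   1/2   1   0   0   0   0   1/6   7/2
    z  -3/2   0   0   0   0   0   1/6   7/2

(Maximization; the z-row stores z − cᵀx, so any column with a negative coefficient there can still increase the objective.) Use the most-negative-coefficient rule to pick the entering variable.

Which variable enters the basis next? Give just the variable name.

Objective-row coefficients: x1: -3/2, x2: 0, s1: 0, s2: 0, s3: 0, s4: 0, s5: 1/6.
The most negative is -3/2 in column x1, so x1 enters.

x1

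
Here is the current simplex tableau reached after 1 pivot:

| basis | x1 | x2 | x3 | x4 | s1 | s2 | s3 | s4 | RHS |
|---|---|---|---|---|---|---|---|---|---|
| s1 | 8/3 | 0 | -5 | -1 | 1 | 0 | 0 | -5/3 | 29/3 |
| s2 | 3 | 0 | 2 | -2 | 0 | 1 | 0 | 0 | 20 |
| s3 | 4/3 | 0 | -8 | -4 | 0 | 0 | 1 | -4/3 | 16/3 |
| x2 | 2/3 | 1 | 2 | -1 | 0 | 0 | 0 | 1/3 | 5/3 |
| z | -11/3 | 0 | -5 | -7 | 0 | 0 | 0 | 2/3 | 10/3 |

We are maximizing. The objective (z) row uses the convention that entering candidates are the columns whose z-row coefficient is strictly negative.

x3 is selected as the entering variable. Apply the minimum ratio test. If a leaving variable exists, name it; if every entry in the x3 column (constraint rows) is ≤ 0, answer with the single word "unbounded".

Ratios: row 1 (s1): entry -5 ≤ 0, skip; row 2 (s2): 20/2 = 10; row 3 (s3): entry -8 ≤ 0, skip; row 4 (x2): (5/3)/2 = 5/6.
Minimum ratio is in the x2 row, so x2 leaves.

x2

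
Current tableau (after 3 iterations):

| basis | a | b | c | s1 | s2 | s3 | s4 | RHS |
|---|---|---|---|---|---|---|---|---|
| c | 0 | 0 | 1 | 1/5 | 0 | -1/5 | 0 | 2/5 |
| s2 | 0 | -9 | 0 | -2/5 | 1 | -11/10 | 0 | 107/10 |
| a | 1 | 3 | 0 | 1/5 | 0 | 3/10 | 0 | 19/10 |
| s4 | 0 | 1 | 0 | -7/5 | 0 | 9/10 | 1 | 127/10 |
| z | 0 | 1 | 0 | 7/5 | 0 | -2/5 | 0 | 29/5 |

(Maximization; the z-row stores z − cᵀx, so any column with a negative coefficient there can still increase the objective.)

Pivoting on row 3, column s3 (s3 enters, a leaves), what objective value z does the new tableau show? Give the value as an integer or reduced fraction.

Minimum ratio for s3: (19/10)/(3/10) = 19/3.
z changes by −(z-row coeff of s3)·ratio = −(-2/5)·(19/3) = 38/15.
New z = 29/5 + (38/15) = 25/3.

25/3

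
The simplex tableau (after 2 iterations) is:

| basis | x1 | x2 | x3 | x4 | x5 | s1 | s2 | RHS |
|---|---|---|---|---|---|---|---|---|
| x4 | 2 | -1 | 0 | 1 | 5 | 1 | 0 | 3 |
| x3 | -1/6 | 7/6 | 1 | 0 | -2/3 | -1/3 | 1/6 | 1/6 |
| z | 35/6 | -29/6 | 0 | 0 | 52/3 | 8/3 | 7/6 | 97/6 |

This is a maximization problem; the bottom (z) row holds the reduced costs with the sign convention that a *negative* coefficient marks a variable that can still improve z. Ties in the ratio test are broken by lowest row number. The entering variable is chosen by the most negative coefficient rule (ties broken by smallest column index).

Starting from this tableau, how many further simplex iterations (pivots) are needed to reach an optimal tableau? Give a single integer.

pivot: x2 in, x3 out → z = 118/7
No improving column remains; optimal.

1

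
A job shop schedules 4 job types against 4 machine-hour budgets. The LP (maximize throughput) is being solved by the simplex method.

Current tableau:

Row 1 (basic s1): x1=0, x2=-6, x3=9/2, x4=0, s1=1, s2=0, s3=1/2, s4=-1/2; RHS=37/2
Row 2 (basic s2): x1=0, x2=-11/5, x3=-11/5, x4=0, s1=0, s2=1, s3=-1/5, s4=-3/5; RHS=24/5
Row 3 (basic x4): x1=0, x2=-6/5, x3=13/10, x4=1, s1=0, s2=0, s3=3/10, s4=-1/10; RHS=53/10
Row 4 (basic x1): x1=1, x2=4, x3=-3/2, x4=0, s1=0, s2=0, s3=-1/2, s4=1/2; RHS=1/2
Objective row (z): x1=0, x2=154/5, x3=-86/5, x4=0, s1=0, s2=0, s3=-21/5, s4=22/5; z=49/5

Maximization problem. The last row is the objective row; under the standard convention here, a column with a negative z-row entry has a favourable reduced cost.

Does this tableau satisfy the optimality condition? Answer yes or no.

Column x3 has objective-row coefficient -86/5, which is negative; an improving pivot exists, so not yet optimal.

no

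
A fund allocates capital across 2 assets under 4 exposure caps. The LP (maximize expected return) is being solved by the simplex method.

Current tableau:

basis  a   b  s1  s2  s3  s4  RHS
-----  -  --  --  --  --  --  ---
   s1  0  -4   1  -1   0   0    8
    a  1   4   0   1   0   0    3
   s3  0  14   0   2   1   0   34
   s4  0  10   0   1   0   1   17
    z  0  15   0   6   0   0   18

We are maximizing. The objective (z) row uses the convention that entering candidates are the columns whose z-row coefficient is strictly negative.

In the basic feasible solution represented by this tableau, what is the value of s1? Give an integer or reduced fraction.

8

s1 is basic (row 1); its value is the RHS of that row: 8.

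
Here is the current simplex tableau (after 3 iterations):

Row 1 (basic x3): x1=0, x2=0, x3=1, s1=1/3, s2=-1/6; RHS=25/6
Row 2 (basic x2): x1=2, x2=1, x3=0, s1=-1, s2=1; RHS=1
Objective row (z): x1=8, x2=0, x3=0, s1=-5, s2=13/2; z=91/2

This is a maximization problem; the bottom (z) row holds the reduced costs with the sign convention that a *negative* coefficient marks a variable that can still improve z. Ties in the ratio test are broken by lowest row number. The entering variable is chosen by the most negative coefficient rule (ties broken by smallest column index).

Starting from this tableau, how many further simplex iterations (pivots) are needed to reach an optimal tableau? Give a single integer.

1

pivot: s1 in, x3 out → z = 108
No improving column remains; optimal.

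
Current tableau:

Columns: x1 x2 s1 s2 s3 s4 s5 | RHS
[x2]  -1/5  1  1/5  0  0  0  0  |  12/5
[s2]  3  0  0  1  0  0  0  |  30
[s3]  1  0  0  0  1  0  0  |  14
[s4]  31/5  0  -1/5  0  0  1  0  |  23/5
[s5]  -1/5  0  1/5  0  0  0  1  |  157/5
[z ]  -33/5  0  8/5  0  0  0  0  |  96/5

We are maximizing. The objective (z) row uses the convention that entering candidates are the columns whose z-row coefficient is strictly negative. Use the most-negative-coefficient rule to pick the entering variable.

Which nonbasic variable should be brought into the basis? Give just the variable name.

Objective-row coefficients: x1: -33/5, x2: 0, s1: 8/5, s2: 0, s3: 0, s4: 0, s5: 0.
The most negative is -33/5 in column x1, so x1 enters.

x1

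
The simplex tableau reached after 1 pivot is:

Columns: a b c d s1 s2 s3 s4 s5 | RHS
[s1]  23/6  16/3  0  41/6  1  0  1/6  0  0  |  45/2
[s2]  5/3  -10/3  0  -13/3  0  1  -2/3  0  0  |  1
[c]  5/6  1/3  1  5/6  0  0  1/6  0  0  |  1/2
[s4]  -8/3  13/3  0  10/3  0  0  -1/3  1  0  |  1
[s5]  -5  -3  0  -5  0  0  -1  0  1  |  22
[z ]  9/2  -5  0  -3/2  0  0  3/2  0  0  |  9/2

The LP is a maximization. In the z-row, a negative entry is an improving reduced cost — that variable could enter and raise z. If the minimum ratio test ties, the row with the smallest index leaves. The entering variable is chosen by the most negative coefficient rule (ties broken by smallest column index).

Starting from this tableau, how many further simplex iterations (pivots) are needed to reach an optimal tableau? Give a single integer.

1

pivot: b in, s4 out → z = 147/26
No improving column remains; optimal.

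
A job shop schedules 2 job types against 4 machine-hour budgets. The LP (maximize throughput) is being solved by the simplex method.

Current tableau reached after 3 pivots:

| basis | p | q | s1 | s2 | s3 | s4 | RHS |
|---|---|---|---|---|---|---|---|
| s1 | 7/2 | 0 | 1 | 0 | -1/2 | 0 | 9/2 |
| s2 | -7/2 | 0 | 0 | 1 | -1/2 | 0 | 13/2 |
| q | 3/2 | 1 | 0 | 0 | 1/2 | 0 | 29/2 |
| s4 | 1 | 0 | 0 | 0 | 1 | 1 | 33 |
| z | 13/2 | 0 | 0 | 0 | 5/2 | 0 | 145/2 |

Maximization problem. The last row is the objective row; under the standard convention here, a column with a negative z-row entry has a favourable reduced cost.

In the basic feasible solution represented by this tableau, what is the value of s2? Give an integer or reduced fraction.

13/2

s2 is basic (row 2); its value is the RHS of that row: 13/2.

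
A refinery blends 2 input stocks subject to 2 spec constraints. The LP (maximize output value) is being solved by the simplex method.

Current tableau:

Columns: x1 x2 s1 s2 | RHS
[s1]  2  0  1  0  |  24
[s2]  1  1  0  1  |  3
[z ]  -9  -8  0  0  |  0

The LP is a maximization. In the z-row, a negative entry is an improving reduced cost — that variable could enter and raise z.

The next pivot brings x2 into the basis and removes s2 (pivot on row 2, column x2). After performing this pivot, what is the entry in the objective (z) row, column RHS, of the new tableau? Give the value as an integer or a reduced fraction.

Pivot element is row 2, column x2: 1.
Normalize row 2: new (row 2, RHS) = 3/1 = 3.
z-row ← z-row − (-8)·(new row 2): 0 − (-8)·3 = 24.

24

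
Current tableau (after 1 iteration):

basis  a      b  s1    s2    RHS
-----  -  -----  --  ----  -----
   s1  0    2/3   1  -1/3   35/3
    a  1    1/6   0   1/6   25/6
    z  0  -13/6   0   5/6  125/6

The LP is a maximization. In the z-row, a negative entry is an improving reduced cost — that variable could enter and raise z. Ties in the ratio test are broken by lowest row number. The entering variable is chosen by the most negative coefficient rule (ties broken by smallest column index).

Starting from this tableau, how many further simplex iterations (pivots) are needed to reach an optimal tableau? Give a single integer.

pivot: b in, s1 out → z = 235/4
pivot: s2 in, a out → z = 60
No improving column remains; optimal.

2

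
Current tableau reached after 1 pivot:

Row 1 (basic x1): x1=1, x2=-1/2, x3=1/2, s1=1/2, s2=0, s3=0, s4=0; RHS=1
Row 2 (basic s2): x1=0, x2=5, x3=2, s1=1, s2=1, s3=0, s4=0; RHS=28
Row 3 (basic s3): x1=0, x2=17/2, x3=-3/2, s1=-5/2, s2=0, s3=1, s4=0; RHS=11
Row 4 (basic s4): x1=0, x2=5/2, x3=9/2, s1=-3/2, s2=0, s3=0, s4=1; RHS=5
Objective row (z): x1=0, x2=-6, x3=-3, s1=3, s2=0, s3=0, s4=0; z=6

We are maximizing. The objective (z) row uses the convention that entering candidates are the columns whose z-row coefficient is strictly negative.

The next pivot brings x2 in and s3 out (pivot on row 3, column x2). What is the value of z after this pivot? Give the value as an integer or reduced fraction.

Minimum ratio for x2: 11/(17/2) = 22/17.
z changes by −(z-row coeff of x2)·ratio = −(-6)·(22/17) = 132/17.
New z = 6 + (132/17) = 234/17.

234/17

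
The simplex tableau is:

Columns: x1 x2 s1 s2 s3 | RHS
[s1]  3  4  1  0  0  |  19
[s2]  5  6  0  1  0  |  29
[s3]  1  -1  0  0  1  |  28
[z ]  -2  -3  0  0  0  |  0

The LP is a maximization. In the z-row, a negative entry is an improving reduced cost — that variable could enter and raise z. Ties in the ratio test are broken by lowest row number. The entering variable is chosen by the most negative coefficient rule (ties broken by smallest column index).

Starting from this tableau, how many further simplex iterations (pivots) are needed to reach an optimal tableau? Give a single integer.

pivot: x2 in, s1 out → z = 57/4
No improving column remains; optimal.

1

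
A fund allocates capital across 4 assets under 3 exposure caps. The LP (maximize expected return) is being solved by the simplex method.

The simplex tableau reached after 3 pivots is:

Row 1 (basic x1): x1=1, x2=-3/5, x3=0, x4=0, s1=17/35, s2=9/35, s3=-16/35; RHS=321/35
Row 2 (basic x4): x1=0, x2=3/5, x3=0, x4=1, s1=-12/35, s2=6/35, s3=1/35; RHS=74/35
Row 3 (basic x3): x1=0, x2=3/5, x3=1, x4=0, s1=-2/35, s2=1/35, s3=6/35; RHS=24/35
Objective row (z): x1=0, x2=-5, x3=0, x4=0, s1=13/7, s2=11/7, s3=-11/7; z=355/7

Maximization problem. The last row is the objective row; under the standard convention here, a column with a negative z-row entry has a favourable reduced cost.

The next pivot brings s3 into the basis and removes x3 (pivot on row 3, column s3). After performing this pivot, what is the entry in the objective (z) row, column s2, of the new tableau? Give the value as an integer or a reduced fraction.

Pivot element is row 3, column s3: 6/35.
Normalize row 3: new (row 3, s2) = (1/35)/(6/35) = 1/6.
z-row ← z-row − (-11/7)·(new row 3): 11/7 − (-11/7)·(1/6) = 11/6.

11/6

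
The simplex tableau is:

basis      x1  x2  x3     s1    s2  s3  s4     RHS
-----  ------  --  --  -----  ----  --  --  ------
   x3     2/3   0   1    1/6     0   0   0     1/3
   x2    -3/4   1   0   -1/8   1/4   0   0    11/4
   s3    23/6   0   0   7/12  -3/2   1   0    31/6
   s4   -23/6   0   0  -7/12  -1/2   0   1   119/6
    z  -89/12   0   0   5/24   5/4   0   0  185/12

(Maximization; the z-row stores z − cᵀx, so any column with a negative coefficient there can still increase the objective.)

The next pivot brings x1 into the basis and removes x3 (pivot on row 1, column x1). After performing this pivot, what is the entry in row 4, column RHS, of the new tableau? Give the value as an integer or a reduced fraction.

Pivot element is row 1, column x1: 2/3.
Normalize row 1: new (row 1, RHS) = (1/3)/(2/3) = 1/2.
row 4 ← row 4 − (-23/6)·(new row 1): 119/6 − (-23/6)·(1/2) = 87/4.

87/4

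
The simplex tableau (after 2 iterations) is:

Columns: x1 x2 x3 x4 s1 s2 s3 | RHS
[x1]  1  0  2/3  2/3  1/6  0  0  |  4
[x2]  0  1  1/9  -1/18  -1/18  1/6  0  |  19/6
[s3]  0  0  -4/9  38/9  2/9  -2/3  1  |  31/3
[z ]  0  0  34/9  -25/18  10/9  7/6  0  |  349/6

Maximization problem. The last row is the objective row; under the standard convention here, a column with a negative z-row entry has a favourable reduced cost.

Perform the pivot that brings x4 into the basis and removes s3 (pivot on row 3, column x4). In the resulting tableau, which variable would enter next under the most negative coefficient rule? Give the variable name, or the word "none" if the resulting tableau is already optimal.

Pivot element 38/9. New z-row = old z-row − (-25/18)·(row 3/(38/9)).
Updated z-row coefficients: x1: 0, x2: 0, x3: 69/19, x4: 0, s1: 45/38, s2: 18/19, s3: 25/76.
No coefficient is strictly negative; the tableau after this pivot is optimal.

none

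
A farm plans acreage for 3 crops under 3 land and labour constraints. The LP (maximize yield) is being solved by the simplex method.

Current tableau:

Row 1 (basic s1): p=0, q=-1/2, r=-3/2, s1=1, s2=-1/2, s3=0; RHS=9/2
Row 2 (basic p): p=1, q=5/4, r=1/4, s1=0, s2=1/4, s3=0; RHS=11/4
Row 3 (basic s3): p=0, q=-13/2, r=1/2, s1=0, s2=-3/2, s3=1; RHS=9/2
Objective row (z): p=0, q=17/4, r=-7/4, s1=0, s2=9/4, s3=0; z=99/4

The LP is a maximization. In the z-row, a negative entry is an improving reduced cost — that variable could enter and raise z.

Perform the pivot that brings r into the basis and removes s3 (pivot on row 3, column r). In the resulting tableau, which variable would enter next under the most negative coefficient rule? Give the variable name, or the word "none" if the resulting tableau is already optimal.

q

Pivot element 1/2. New z-row = old z-row − (-7/4)·(row 3/(1/2)).
Updated z-row coefficients: p: 0, q: -37/2, r: 0, s1: 0, s2: -3, s3: 7/2.
The most negative is -37/2 in column q, so q would enter next.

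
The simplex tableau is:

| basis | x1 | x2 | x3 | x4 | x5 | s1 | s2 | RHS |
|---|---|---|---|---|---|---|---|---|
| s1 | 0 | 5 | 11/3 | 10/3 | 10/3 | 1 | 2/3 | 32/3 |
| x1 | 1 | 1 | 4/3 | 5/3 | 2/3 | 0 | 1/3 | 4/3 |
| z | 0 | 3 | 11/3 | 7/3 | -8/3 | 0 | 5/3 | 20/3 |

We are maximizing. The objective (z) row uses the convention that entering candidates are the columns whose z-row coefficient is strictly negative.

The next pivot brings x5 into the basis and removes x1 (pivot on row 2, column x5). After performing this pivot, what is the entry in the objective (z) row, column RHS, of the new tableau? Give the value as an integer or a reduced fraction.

12

Pivot element is row 2, column x5: 2/3.
Normalize row 2: new (row 2, RHS) = (4/3)/(2/3) = 2.
z-row ← z-row − (-8/3)·(new row 2): 20/3 − (-8/3)·2 = 12.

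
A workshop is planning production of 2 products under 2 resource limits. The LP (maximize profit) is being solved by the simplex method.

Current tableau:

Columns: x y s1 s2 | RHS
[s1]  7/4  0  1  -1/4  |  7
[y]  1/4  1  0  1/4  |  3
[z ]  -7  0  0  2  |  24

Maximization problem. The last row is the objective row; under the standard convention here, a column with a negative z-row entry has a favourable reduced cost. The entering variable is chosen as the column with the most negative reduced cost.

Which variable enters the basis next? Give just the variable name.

x

Objective-row coefficients: x: -7, y: 0, s1: 0, s2: 2.
The most negative is -7 in column x, so x enters.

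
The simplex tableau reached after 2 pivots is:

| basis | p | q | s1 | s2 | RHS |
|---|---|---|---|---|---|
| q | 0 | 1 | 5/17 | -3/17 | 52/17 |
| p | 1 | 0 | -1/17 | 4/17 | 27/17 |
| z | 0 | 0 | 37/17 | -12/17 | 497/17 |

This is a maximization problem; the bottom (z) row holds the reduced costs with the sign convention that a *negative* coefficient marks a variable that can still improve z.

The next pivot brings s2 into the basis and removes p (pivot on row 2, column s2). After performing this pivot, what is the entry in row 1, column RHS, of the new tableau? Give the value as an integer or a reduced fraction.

Pivot element is row 2, column s2: 4/17.
Normalize row 2: new (row 2, RHS) = (27/17)/(4/17) = 27/4.
row 1 ← row 1 − (-3/17)·(new row 2): 52/17 − (-3/17)·(27/4) = 17/4.

17/4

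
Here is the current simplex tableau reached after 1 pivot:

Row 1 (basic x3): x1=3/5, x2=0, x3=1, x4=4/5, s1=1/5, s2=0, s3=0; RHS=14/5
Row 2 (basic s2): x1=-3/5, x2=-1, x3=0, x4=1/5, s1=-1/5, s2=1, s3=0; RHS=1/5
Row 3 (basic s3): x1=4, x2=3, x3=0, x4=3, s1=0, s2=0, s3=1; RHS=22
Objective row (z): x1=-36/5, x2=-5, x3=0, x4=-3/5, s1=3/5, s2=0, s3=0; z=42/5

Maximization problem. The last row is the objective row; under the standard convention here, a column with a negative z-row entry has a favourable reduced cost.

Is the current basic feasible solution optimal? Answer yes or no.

no

Column x1 has objective-row coefficient -36/5, which is negative; an improving pivot exists, so not yet optimal.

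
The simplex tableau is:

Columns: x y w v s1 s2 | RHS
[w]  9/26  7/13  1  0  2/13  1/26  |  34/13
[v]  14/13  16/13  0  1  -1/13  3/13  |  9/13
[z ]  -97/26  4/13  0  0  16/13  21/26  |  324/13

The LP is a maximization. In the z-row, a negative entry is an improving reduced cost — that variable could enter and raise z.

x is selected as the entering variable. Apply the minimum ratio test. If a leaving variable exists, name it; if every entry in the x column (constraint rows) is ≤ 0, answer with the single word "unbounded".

v

Ratios: row 1 (w): (34/13)/(9/26) = 68/9; row 2 (v): (9/13)/(14/13) = 9/14.
Minimum ratio is in the v row, so v leaves.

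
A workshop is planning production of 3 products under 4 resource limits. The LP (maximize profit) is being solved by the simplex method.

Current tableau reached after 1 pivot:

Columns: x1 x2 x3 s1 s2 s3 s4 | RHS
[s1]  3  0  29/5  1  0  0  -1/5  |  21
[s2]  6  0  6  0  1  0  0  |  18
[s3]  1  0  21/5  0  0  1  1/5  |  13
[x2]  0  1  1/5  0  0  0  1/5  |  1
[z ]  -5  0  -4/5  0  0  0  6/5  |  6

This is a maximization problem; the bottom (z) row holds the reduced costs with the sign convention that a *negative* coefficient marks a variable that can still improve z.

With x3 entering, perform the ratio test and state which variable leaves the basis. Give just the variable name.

Ratios: row 1 (s1): 21/(29/5) = 105/29; row 2 (s2): 18/6 = 3; row 3 (s3): 13/(21/5) = 65/21; row 4 (x2): 1/(1/5) = 5.
Minimum ratio 3 is in the s2 row, so s2 leaves.

s2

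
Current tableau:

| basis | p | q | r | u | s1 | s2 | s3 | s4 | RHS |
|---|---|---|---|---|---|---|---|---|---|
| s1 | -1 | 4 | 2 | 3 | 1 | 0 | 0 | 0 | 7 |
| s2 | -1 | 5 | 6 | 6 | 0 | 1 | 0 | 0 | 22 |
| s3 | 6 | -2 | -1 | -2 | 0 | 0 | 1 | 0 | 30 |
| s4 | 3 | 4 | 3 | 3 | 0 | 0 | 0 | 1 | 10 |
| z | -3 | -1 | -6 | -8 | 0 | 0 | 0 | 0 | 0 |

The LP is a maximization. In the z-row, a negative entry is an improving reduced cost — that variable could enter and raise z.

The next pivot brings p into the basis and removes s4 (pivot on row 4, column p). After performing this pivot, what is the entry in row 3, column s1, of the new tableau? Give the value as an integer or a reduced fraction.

Pivot element is row 4, column p: 3.
Normalize row 4: new (row 4, s1) = 0/3 = 0.
row 3 ← row 3 − 6·(new row 4): 0 − 6·0 = 0.

0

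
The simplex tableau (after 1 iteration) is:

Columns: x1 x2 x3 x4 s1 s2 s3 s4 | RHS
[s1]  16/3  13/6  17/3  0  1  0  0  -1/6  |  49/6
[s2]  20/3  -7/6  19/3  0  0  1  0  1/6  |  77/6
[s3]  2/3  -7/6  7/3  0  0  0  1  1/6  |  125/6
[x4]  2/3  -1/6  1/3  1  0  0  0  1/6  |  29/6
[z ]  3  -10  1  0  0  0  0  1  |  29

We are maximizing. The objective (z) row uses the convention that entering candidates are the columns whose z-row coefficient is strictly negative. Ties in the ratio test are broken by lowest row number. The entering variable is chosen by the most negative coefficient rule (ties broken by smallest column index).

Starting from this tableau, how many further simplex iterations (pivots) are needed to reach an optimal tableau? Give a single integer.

pivot: x2 in, s1 out → z = 867/13
No improving column remains; optimal.

1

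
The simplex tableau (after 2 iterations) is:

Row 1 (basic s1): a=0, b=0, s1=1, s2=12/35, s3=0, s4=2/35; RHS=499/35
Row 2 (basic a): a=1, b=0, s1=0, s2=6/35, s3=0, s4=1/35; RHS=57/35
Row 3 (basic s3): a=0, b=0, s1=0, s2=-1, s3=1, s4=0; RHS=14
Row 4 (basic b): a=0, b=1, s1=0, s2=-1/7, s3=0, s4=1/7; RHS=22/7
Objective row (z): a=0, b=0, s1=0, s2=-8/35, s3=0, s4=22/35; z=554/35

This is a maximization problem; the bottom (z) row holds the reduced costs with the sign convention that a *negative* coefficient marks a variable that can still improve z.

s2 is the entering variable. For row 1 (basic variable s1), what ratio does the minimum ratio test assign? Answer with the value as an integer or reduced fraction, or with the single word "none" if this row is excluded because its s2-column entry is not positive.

499/12

Ratio = RHS / (s2 entry) = (499/35) / (12/35) = 499/12.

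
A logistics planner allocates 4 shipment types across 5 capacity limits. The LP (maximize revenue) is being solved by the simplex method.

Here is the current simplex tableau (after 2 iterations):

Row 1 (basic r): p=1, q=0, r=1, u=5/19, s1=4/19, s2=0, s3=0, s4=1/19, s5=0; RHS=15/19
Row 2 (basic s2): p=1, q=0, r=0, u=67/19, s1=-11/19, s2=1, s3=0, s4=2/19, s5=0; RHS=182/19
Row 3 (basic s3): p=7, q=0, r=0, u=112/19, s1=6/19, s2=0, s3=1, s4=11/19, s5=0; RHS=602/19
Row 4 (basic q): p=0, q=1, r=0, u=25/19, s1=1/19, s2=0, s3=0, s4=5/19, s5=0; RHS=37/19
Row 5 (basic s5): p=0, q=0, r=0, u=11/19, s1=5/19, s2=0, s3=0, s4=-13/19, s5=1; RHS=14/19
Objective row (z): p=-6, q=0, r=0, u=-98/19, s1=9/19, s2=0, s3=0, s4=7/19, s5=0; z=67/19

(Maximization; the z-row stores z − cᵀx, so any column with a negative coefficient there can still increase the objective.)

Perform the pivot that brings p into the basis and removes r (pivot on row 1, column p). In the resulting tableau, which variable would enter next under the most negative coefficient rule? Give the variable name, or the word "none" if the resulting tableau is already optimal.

Pivot element 1. New z-row = old z-row − (-6)·(row 1/1).
Updated z-row coefficients: p: 0, q: 0, r: 6, u: -68/19, s1: 33/19, s2: 0, s3: 0, s4: 13/19, s5: 0.
The most negative is -68/19 in column u, so u would enter next.

u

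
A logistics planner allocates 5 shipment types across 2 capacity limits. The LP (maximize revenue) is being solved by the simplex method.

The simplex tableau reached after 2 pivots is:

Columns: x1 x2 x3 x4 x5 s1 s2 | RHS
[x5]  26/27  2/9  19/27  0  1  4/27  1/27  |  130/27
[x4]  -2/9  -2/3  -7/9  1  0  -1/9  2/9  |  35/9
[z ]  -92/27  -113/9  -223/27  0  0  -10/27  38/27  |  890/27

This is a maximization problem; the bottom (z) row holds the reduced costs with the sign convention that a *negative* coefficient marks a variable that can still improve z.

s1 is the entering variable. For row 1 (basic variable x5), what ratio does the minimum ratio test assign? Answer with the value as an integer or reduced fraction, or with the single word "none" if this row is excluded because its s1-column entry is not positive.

65/2

Ratio = RHS / (s1 entry) = (130/27) / (4/27) = 65/2.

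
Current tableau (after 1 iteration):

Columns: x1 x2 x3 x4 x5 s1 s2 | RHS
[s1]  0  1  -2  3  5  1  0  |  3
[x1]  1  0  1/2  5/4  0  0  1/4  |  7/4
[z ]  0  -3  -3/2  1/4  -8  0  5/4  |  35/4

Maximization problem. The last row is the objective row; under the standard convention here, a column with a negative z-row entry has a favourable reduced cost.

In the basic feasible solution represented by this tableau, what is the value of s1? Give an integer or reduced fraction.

3

s1 is basic (row 1); its value is the RHS of that row: 3.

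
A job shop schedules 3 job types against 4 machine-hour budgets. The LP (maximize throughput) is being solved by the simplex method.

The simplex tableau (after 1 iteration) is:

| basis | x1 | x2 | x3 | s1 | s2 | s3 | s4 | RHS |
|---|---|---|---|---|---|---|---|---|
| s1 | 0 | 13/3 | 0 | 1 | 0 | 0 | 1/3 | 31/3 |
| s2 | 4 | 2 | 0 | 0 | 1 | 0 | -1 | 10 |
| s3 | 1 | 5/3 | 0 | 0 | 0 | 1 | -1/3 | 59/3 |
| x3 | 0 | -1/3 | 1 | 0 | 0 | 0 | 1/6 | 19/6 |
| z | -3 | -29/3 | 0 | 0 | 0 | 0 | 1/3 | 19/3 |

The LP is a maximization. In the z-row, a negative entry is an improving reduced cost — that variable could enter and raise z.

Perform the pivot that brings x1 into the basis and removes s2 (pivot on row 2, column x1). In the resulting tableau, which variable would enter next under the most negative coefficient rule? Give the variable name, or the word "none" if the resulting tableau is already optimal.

x2

Pivot element 4. New z-row = old z-row − (-3)·(row 2/4).
Updated z-row coefficients: x1: 0, x2: -49/6, x3: 0, s1: 0, s2: 3/4, s3: 0, s4: -5/12.
The most negative is -49/6 in column x2, so x2 would enter next.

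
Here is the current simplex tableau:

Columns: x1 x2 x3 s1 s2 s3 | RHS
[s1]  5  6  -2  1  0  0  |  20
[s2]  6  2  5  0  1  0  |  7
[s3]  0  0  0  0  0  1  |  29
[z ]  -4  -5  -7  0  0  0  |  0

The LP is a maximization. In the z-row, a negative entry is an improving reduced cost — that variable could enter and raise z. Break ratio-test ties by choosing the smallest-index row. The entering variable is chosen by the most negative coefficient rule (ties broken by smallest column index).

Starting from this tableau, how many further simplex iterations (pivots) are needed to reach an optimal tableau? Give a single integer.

pivot: x3 in, s2 out → z = 49/5
pivot: x2 in, s1 out → z = 292/17
No improving column remains; optimal.

2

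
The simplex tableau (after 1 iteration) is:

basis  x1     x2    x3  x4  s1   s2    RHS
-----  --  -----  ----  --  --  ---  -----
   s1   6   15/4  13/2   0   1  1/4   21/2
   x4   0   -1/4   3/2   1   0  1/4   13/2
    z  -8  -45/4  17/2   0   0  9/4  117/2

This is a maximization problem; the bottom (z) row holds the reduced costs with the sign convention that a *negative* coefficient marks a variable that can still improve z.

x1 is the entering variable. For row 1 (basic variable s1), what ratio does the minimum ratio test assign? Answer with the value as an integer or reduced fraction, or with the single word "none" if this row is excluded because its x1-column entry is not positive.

Ratio = RHS / (x1 entry) = (21/2) / 6 = 7/4.

7/4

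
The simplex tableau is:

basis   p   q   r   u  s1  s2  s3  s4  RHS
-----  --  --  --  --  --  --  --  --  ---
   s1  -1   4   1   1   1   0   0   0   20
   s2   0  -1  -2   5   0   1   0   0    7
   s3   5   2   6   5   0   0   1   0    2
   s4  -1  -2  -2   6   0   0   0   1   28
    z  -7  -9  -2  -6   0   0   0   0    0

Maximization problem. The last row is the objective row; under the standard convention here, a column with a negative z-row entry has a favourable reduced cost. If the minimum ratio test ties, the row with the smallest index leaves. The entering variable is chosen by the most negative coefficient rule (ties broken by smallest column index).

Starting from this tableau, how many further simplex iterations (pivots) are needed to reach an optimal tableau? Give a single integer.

pivot: q in, s3 out → z = 9
No improving column remains; optimal.

1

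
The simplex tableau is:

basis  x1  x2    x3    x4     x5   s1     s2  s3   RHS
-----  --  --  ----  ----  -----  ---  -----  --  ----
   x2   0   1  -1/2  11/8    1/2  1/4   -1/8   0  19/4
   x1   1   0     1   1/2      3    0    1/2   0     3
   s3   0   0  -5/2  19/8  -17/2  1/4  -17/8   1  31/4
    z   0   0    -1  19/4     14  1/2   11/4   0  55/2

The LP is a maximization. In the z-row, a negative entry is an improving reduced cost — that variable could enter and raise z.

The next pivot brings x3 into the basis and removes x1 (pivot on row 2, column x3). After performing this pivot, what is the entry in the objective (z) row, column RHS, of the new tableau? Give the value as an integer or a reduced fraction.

Pivot element is row 2, column x3: 1.
Normalize row 2: new (row 2, RHS) = 3/1 = 3.
z-row ← z-row − (-1)·(new row 2): 55/2 − (-1)·3 = 61/2.

61/2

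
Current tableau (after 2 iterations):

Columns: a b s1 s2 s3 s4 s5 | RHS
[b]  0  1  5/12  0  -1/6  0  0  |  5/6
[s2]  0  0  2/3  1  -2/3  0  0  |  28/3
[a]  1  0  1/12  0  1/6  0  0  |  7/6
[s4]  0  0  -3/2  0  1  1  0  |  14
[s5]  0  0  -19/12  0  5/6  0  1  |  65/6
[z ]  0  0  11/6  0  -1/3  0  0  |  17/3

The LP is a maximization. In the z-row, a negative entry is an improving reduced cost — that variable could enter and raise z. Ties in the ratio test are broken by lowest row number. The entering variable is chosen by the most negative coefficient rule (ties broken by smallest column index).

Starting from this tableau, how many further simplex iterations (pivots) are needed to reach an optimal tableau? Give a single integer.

1

pivot: s3 in, a out → z = 8
No improving column remains; optimal.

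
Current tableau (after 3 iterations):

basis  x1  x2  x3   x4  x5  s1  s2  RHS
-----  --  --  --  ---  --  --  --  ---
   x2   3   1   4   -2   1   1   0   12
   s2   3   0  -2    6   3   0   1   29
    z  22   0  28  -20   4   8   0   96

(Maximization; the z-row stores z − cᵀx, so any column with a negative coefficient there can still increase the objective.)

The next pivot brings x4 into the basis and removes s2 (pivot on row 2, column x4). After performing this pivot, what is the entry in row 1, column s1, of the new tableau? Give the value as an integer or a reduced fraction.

Pivot element is row 2, column x4: 6.
Normalize row 2: new (row 2, s1) = 0/6 = 0.
row 1 ← row 1 − (-2)·(new row 2): 1 − (-2)·0 = 1.

1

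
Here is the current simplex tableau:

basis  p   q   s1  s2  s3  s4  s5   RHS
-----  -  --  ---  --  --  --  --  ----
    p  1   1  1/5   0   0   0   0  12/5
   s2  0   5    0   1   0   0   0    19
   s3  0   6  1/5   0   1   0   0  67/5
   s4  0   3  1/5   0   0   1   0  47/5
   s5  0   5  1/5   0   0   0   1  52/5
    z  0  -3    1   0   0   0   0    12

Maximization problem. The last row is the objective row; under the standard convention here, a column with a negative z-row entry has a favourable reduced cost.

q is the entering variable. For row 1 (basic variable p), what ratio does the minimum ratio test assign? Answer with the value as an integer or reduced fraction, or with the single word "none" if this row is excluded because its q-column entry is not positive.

12/5

Ratio = RHS / (q entry) = (12/5) / 1 = 12/5.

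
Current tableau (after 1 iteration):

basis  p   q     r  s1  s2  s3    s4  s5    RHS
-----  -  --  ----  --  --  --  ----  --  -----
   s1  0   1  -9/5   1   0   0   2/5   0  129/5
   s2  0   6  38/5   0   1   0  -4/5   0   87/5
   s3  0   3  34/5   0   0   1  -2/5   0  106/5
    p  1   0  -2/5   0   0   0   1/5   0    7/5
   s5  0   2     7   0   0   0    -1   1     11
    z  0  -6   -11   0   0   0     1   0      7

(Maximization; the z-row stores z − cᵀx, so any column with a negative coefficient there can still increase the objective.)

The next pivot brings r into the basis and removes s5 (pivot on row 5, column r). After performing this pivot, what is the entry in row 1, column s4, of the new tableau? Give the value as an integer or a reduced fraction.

Pivot element is row 5, column r: 7.
Normalize row 5: new (row 5, s4) = (-1)/7 = -1/7.
row 1 ← row 1 − (-9/5)·(new row 5): 2/5 − (-9/5)·(-1/7) = 1/7.

1/7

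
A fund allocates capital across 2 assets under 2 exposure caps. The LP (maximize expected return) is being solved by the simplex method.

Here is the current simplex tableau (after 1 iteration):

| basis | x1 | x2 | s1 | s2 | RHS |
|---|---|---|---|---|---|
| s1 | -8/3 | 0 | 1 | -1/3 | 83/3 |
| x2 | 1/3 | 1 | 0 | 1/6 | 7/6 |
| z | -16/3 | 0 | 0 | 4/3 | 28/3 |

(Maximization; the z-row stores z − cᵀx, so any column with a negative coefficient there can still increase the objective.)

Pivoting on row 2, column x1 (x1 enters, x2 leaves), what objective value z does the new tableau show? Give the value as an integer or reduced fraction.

Minimum ratio for x1: (7/6)/(1/3) = 7/2.
z changes by −(z-row coeff of x1)·ratio = −(-16/3)·(7/2) = 56/3.
New z = 28/3 + (56/3) = 28.

28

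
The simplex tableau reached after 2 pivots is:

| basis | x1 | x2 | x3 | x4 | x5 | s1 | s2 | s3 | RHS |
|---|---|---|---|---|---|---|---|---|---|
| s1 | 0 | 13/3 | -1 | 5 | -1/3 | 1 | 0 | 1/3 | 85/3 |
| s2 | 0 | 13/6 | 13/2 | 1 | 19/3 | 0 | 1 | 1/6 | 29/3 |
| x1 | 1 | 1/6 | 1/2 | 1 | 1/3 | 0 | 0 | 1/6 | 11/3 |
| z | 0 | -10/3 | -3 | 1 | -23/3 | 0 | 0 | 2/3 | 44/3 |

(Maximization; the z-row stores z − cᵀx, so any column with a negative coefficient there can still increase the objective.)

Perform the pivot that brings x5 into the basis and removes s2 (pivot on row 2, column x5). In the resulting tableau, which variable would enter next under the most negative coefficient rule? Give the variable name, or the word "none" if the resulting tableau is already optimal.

Pivot element 19/3. New z-row = old z-row − (-23/3)·(row 2/(19/3)).
Updated z-row coefficients: x1: 0, x2: -27/38, x3: 185/38, x4: 42/19, x5: 0, s1: 0, s2: 23/19, s3: 33/38.
The most negative is -27/38 in column x2, so x2 would enter next.

x2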